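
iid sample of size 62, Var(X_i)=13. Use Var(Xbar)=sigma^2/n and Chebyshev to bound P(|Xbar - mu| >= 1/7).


Var(Xbar) = Var(X)/n = 13/62
Chebyshev: P(|Xbar-mu| >= 1/7) <= Var(Xbar)/(1/7)^2 = (13/62)/(1/49) = 637/62
Bound exceeds 1, so trivial bound: 1

1


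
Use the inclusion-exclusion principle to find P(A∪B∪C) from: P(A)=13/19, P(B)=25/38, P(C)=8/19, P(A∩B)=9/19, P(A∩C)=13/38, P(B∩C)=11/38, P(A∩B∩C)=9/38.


P(A∪B∪C) = P(A)+P(B)+P(C) - P(AB)-P(AC)-P(BC) + P(ABC)
= 13/19+25/38+8/19 - 9/19-13/38-11/38 + 9/38
= 17/19

17/19


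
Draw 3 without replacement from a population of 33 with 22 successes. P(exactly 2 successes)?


P(X=2) = C(22,2)*C(11,1) / C(33,3)
= 231*11 / 5456
= 2541/5456 = 231/496

231/496


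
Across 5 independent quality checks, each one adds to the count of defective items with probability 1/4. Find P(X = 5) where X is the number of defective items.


P(X=5) = C(5,5) * p^5 * (1-p)^0
= 1 * 1/1024 * 1
= 1/1024

1/1024


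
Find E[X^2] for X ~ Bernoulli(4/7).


For Bernoulli: X in {0,1}
E[X^2] = 0^2*(1-4/7) + 1^2*4/7 = 4/7

4/7


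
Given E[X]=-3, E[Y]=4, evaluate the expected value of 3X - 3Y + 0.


E[3X - 3Y + 0] = 3*E[X] - 3*E[Y] + 0
= (3)*(-3) + (-3)*(4) + (0)
= -9 - 12 + 0 = -21

-21


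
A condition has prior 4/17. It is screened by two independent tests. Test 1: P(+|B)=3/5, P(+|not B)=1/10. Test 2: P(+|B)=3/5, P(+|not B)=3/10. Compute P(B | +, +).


After test 1: P(+) = 3/5*4/17 + 1/10*13/17 = 37/170
P(B|+) = (12/85)/(37/170) = 24/37
After test 2 (use post1 as new prior): P(+) = 3/5*24/37 + 3/10*13/37 = 183/370
P(B|+,+) = (72/185)/(183/370) = 48/61

48/61


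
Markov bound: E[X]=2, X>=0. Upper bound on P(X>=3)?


Markov: P(X >= a) <= E[X]/a
P(X >= 3) <= 2/3

2/3


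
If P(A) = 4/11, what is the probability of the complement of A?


P(A') = 1 - P(A) = 1 - 4/11 = 7/11

7/11


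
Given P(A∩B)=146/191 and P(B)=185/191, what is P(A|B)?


P(A|B) = P(A∩B)/P(B) = (146/191)/(185/191) = 146/185

146/185


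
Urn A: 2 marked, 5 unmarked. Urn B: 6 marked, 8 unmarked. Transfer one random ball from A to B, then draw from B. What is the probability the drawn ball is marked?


P(transfer marked) = 2/7; P(transfer unmarked) = 5/7
If marked transferred: Urn II has 7 marked of 15, so P(marked|marked moved) = 7/15
If unmarked transferred: Urn II has 6 marked of 15, so P(marked|unmarked moved) = 2/5
By total probability: P(marked) = 2/7*7/15 + 5/7*2/5 = 44/105

44/105


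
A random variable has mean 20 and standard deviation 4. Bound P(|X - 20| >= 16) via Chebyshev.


k = 16/4 = 4
Chebyshev: P(|X-mu| >= k*sigma) <= 1/k^2 = 1/4^2 = 1/16

1/16


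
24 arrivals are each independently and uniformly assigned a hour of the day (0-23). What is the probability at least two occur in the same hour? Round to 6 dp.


P(all different) = prod((24-i)/24 for i=0..23) = 0.000000
P(at least one match) = 1 - 0.000000 = 1.000000

1.000000


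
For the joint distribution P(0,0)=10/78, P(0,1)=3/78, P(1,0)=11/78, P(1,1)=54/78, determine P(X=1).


P(X=1) = P(1,0)+P(1,1) = 11/78 + 54/78 = 65/78 = 5/6

5/6


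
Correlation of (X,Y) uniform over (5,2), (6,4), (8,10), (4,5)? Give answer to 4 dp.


Cov(X,Y) = 3.3125, Var(X) = 2.1875, Var(Y) = 8.6875
rho = Cov/(sqrt(VarX)*sqrt(VarY)) = 0.7599

0.7599


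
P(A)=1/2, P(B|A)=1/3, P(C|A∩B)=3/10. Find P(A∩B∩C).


P(A∩B∩C) = P(A) * P(B|A) * P(C|A∩B)
= 1/2 * 1/3 * 3/10
= 1/6 * 3/10 = 1/20

1/20


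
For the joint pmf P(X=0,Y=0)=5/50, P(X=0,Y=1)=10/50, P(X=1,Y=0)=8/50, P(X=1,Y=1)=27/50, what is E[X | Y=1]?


P(Y=1) = 37/50
E[X|Y=1] = (0*10 + 1*27)/37 = 27/37

27/37


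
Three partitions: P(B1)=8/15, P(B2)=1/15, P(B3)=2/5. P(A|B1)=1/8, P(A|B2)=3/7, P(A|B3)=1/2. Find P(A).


P(A) = P(A|B1)P(B1) + P(A|B2)P(B2) + P(A|B3)P(B3)
= 1/8*8/15 + 3/7*1/15 + 1/2*2/5
= 1/15 + 1/35 + 1/5 = 31/105

31/105


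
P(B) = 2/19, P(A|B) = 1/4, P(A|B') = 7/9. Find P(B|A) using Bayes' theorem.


P(A) = P(A|B)P(B) + P(A|B')P(B') = 1/4*2/19 + 7/9*17/19 = 13/18
P(B|A) = P(A|B)P(B)/P(A) = (1/38)/(13/18) = 9/247

9/247


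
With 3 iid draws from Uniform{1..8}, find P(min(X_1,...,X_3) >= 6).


P(min >= 6) = P(all X_i >= 6) = (P(X_1 >= 6))^3
= (3/8)^3 = 27/512

27/512


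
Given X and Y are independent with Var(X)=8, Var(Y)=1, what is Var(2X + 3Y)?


Independence => Cov(X,Y)=0
Var(2X + 3Y) = 2^2*Var(X) + 3^2*Var(Y)
= 4*8 + 9*1 = 41

41


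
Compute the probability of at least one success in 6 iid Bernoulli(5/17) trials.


P(at least one) = 1 - P(none)
P(none) = (1 - 5/17)^6 = (12/17)^6 = 2985984/24137569
P(at least one) = 1 - 2985984/24137569 = 21151585/24137569

21151585/24137569


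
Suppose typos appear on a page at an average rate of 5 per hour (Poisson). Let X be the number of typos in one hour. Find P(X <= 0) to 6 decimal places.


P(X<=0) = e^(-5)*5^0/0!
≈ 0.0067379470
≈ 0.006738

0.006738


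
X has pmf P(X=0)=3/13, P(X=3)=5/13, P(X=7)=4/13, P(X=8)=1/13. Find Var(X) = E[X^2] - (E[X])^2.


E[X] = 51/13, E[X^2] = 305/13
Var(X) = E[X^2] - (E[X])^2 = 305/13 - (51/13)^2 = 1364/169

1364/169


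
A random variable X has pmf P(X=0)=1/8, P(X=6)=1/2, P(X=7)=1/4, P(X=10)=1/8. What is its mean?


E[X] = sum(x * P(x))
= 0*1/8 + 6*1/2 + 7*1/4 + 10*1/8
= 6

6


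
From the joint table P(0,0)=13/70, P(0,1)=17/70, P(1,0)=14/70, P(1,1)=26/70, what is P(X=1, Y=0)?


Read from table: P(X=1, Y=0) = 14/70 = 1/5

1/5


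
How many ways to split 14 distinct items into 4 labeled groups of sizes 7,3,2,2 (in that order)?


14! = 87178291200
Denominator: 7!=5040 * 3!=6 * 2!=2 * 2!=2
Coefficient = 87178291200 / 120960 = 720720

720720


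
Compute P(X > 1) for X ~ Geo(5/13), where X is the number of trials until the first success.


P(X > 1) = P(first 1 trials all fail) = (1-p)^1 = (8/13)^1 = 8/13

8/13


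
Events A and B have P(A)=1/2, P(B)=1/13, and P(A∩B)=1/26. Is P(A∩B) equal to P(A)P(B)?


P(A)*P(B) = 1/2*1/13 = 1/26
P(A∩B) = 1/26, which equals P(A)P(B), so independent

Yes, A and B are independent


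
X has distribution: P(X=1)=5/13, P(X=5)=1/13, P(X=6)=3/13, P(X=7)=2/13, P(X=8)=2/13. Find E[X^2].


E[X^2] = sum(g(x)*P(x))
= 1*5/13 + 25*1/13 + 36*3/13 + 49*2/13 + 64*2/13
= 28

28


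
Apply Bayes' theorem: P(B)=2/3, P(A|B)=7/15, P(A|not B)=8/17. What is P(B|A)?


P(A) = P(A|B)P(B) + P(A|B')P(B') = 7/15*2/3 + 8/17*1/3 = 358/765
P(B|A) = P(A|B)P(B)/P(A) = (14/45)/(358/765) = 119/179

119/179


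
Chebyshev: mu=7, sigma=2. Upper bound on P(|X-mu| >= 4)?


k = 4/2 = 2
Chebyshev: P(|X-mu| >= k*sigma) <= 1/k^2 = 1/2^2 = 1/4

1/4


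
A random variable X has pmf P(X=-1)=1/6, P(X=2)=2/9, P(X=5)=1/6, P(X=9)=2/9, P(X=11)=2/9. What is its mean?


E[X] = sum(x * P(x))
= -1*1/6 + 2*2/9 + 5*1/6 + 9*2/9 + 11*2/9
= 50/9

50/9


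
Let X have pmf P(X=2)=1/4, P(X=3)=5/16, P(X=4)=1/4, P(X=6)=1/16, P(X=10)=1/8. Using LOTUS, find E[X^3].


E[X^3] = sum(g(x)*P(x))
= 8*1/4 + 27*5/16 + 64*1/4 + 216*1/16 + 1000*1/8
= 2639/16

2639/16


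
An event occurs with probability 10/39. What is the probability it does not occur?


P(A') = 1 - P(A) = 1 - 10/39 = 29/39

29/39


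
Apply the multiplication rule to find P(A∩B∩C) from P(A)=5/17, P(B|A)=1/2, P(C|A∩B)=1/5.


P(A∩B∩C) = P(A) * P(B|A) * P(C|A∩B)
= 5/17 * 1/2 * 1/5
= 5/34 * 1/5 = 1/34

1/34


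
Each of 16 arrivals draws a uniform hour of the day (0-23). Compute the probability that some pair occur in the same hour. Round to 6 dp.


P(all different) = prod((24-i)/24 for i=0..15) = 0.001270
P(at least one match) = 1 - 0.001270 = 0.998730

0.998730


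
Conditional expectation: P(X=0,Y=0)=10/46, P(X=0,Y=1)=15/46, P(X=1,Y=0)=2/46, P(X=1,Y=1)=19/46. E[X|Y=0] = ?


P(Y=0) = 12/46
E[X|Y=0] = (0*10 + 1*2)/12 = 2/12 = 1/6

1/6


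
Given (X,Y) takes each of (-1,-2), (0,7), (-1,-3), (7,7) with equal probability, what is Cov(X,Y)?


E[X]=5/4, E[Y]=9/4, E[XY]=27/2
Cov(X,Y) = E[XY] - E[X]E[Y] = 27/2 - 5/4*9/4 = 171/16

171/16


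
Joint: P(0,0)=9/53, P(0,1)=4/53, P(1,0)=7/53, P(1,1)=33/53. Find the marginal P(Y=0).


P(Y=0) = P(0,0)+P(1,0) = 9/53 + 7/53 = 16/53

16/53


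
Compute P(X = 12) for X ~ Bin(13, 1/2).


P(X=12) = C(13,12) * p^12 * (1-p)^1
= 13 * 1/4096 * 1/2
= 13/8192

13/8192


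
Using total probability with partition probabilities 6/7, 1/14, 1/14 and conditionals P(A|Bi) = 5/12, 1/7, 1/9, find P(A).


P(A) = P(A|B1)P(B1) + P(A|B2)P(B2) + P(A|B3)P(B3)
= 5/12*6/7 + 1/7*1/14 + 1/9*1/14
= 5/14 + 1/98 + 1/126 = 331/882

331/882


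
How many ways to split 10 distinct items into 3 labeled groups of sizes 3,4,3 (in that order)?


10! = 3628800
Denominator: 3!=6 * 4!=24 * 3!=6
Coefficient = 3628800 / 864 = 4200

4200


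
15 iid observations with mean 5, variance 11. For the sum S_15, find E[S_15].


E[S_n] = n*E[X_1] = 15*5 = 75

75


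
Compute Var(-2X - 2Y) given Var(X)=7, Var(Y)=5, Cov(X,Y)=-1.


Var(-2X - 2Y) = (-2)^2*Var(X) + (-2)^2*Var(Y) + 2*(-2)*(-2)*Cov(X,Y)
= 4*7 + 4*5 + 8*(-1)
= 28 + 20 - 8 = 40

40


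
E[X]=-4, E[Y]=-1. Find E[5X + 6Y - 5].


E[5X + 6Y - 5] = 5*E[X] + 6*E[Y] - 5
= (5)*(-4) + (6)*(-1) + (-5)
= -20 - 6 - 5 = -31

-31


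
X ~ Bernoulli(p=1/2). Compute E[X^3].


For Bernoulli: X in {0,1}
E[X^3] = 0^3*(1-1/2) + 1^3*1/2 = 1/2

1/2


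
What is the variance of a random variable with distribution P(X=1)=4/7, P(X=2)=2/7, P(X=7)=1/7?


E[X] = 15/7, E[X^2] = 61/7
Var(X) = E[X^2] - (E[X])^2 = 61/7 - (15/7)^2 = 202/49

202/49


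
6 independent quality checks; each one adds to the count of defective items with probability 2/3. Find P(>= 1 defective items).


P(at least one) = 1 - P(none)
P(none) = (1 - 2/3)^6 = (1/3)^6 = 1/729
P(at least one) = 1 - 1/729 = 728/729

728/729


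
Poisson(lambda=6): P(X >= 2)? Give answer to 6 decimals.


P(X>=2) = 1 - P(X<=1) = 1 - (e^(-6)*6^0/0! + e^(-6)*6^1/1!)
≈ 1 - (0.0024787522 + 0.0148725131)
= 1 - 0.0173512653 = 0.9826487347
≈ 0.982649

0.982649


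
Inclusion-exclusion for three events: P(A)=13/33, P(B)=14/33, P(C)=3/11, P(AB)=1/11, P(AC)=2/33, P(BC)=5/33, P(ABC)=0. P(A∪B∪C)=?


P(A∪B∪C) = P(A)+P(B)+P(C) - P(AB)-P(AC)-P(BC) + P(ABC)
= 13/33+14/33+3/11 - 1/11-2/33-5/33 + 0
= 26/33

26/33


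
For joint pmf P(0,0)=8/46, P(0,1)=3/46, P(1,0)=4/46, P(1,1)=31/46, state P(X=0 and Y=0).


Read from table: P(X=0, Y=0) = 8/46 = 4/23

4/23


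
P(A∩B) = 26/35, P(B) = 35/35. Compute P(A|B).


P(A|B) = P(A∩B)/P(B) = (26/35)/(35/35) = 26/35

26/35


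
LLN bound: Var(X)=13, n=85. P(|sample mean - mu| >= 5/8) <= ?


Var(Xbar) = Var(X)/n = 13/85
Chebyshev: P(|Xbar-mu| >= 5/8) <= Var(Xbar)/(5/8)^2 = (13/85)/(25/64) = 832/2125

832/2125


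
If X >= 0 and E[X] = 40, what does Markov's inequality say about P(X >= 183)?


Markov: P(X >= a) <= E[X]/a
P(X >= 183) <= 40/183

40/183


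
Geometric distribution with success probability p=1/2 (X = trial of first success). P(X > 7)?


P(X > 7) = P(first 7 trials all fail) = (1-p)^7 = (1/2)^7 = 1/128

1/128


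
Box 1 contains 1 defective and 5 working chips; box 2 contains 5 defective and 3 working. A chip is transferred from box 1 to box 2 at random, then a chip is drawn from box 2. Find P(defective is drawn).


P(transfer defective) = 1/6; P(transfer working) = 5/6
If defective transferred: Urn II has 6 defective of 9, so P(defective|defective moved) = 2/3
If working transferred: Urn II has 5 defective of 9, so P(defective|working moved) = 5/9
By total probability: P(defective) = 1/6*2/3 + 5/6*5/9 = 31/54

31/54


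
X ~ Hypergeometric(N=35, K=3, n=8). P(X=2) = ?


P(X=2) = C(3,2)*C(32,6) / C(35,8)
= 3*906192 / 23535820
= 2718576/23535820 = 108/935

108/935


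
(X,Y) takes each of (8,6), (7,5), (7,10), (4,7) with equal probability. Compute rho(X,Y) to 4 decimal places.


Cov(X,Y) = -0.2500, Var(X) = 2.2500, Var(Y) = 3.5000
rho = Cov/(sqrt(VarX)*sqrt(VarY)) = -0.0891

-0.0891


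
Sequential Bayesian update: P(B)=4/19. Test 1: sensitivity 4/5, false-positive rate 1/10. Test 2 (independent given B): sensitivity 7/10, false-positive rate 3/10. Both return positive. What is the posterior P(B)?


After test 1: P(+) = 4/5*4/19 + 1/10*15/19 = 47/190
P(B|+) = (16/95)/(47/190) = 32/47
After test 2 (use post1 as new prior): P(+) = 7/10*32/47 + 3/10*15/47 = 269/470
P(B|+,+) = (112/235)/(269/470) = 224/269

224/269


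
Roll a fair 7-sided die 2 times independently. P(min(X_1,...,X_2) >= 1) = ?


P(min >= 1) = P(all X_i >= 1) = (P(X_1 >= 1))^2
= (7/7)^2 = 1^2 = 1

1


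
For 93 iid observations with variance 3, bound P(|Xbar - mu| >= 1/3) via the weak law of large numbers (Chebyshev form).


Var(Xbar) = Var(X)/n = 3/93
Chebyshev: P(|Xbar-mu| >= 1/3) <= Var(Xbar)/(1/3)^2 = (1/31)/(1/9) = 9/31

9/31


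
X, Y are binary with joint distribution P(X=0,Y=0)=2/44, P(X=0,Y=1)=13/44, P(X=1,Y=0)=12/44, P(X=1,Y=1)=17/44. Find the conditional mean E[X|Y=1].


P(Y=1) = 30/44
E[X|Y=1] = (0*13 + 1*17)/30 = 17/30

17/30


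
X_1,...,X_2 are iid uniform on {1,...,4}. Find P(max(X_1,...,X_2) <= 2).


P(max <= 2) = P(all X_i <= 2) = (P(X_1 <= 2))^2
= (2/4)^2 = (1/2)^2 = 1/4

1/4


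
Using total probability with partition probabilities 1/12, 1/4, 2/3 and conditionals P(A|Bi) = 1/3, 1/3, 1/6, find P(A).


P(A) = P(A|B1)P(B1) + P(A|B2)P(B2) + P(A|B3)P(B3)
= 1/3*1/12 + 1/3*1/4 + 1/6*2/3
= 1/36 + 1/12 + 1/9 = 2/9

2/9


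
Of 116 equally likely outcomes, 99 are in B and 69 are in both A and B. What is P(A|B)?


P(A|B) = P(A∩B)/P(B) = (69/116)/(99/116) = 69/99 = 23/33

23/33


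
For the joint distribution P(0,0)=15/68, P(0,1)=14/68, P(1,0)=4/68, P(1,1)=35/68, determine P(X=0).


P(X=0) = P(0,0)+P(0,1) = 15/68 + 14/68 = 29/68

29/68


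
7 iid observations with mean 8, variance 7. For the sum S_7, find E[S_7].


E[S_n] = n*E[X_1] = 7*8 = 56

56


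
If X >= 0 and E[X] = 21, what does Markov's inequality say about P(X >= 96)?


Markov: P(X >= a) <= E[X]/a
P(X >= 96) <= 21/96 = 7/32

7/32


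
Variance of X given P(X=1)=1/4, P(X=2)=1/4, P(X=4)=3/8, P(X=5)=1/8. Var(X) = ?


E[X] = 23/8, E[X^2] = 83/8
Var(X) = E[X^2] - (E[X])^2 = 83/8 - (23/8)^2 = 135/64

135/64


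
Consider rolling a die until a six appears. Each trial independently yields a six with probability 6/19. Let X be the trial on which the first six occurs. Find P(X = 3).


P(X=3) = (1-p)^2 * p = (13/19)^2 * 6/19
= 169/361 * 6/19 = 1014/6859

1014/6859


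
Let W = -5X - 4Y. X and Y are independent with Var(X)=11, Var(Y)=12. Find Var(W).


Independence => Cov(X,Y)=0
Var(-5X - 4Y) = (-5)^2*Var(X) + (-4)^2*Var(Y)
= 25*11 + 16*12 = 467

467


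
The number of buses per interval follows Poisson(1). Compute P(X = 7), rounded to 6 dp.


P(X=7) = e^(-1) * 1^7 / 7!
≈ 0.3678794412 * 1 / 5040
≈ 0.000073

0.000073


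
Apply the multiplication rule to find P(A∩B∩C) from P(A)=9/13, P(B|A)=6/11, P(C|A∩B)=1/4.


P(A∩B∩C) = P(A) * P(B|A) * P(C|A∩B)
= 9/13 * 6/11 * 1/4
= 54/143 * 1/4 = 27/286

27/286


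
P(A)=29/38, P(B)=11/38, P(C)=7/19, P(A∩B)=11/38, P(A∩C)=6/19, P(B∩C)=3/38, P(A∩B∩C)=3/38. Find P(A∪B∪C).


P(A∪B∪C) = P(A)+P(B)+P(C) - P(AB)-P(AC)-P(BC) + P(ABC)
= 29/38+11/38+7/19 - 11/38-6/19-3/38 + 3/38
= 31/38

31/38


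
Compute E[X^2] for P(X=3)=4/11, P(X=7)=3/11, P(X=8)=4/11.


E[X^2] = sum(g(x)*P(x))
= 9*4/11 + 49*3/11 + 64*4/11
= 439/11

439/11


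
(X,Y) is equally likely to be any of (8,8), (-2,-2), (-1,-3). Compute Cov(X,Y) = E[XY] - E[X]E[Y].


E[X]=5/3, E[Y]=1, E[XY]=71/3
Cov(X,Y) = E[XY] - E[X]E[Y] = 71/3 - 5/3*1 = 22

22


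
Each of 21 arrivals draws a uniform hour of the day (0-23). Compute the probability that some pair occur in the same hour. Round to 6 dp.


P(all different) = prod((24-i)/24 for i=0..20) = 0.000001
P(at least one match) = 1 - 0.000001 = 0.999999

0.999999


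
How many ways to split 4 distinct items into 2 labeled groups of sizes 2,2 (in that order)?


4! = 24
Denominator: 2!=2 * 2!=2
Coefficient = 24 / 4 = 6

6


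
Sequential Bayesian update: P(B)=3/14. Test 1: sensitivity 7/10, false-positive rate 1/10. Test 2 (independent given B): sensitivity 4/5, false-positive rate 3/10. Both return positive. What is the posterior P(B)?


After test 1: P(+) = 7/10*3/14 + 1/10*11/14 = 8/35
P(B|+) = (3/20)/(8/35) = 21/32
After test 2 (use post1 as new prior): P(+) = 4/5*21/32 + 3/10*11/32 = 201/320
P(B|+,+) = (21/40)/(201/320) = 56/67

56/67


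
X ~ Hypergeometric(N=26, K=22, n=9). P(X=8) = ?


P(X=8) = C(22,8)*C(4,1) / C(26,9)
= 319770*4 / 3124550
= 1279080/3124550 = 612/1495

612/1495


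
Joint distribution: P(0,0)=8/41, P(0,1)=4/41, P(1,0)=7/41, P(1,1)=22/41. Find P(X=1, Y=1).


Read from table: P(X=1, Y=1) = 22/41

22/41


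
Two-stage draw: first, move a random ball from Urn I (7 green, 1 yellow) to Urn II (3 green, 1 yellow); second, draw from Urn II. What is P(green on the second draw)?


P(transfer green) = 7/8; P(transfer yellow) = 1/8
If green transferred: Urn II has 4 green of 5, so P(green|green moved) = 4/5
If yellow transferred: Urn II has 3 green of 5, so P(green|yellow moved) = 3/5
By total probability: P(green) = 7/8*4/5 + 1/8*3/5 = 31/40

31/40


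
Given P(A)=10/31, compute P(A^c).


P(A') = 1 - P(A) = 1 - 10/31 = 21/31

21/31


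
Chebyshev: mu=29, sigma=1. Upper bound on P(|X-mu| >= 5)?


k = 5/1 = 5
Chebyshev: P(|X-mu| >= k*sigma) <= 1/k^2 = 1/5^2 = 1/25

1/25


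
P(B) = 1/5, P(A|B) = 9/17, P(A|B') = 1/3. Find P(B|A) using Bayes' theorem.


P(A) = P(A|B)P(B) + P(A|B')P(B') = 9/17*1/5 + 1/3*4/5 = 19/51
P(B|A) = P(A|B)P(B)/P(A) = (9/85)/(19/51) = 27/95

27/95


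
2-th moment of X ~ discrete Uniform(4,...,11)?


E[X^2] = (1/8) * sum(x^2 for x=4..11)
= 492/8 = 123/2

123/2


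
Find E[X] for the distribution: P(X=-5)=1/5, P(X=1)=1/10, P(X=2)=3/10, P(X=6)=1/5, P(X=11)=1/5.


E[X] = sum(x * P(x))
= -5*1/5 + 1*1/10 + 2*3/10 + 6*1/5 + 11*1/5
= 31/10

31/10


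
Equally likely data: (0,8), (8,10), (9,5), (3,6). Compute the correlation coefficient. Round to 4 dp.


Cov(X,Y) = -0.5000, Var(X) = 13.5000, Var(Y) = 3.6875
rho = Cov/(sqrt(VarX)*sqrt(VarY)) = -0.0709

-0.0709


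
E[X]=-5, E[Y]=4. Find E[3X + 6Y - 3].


E[3X + 6Y - 3] = 3*E[X] + 6*E[Y] - 3
= (3)*(-5) + (6)*(4) + (-3)
= -15 + 24 - 3 = 6

6


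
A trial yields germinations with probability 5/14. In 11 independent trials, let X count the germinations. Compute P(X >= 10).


P(X>=10) = P(X=10) + P(X=11)
= 966796875/4049565169664 + 48828125/4049565169664
= 126953125/506195646208

126953125/506195646208


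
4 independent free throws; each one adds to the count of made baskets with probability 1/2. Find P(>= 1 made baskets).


P(at least one) = 1 - P(none)
P(none) = (1 - 1/2)^4 = (1/2)^4 = 1/16
P(at least one) = 1 - 1/16 = 15/16

15/16


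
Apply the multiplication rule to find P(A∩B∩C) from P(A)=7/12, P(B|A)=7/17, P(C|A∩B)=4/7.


P(A∩B∩C) = P(A) * P(B|A) * P(C|A∩B)
= 7/12 * 7/17 * 4/7
= 49/204 * 4/7 = 7/51

7/51


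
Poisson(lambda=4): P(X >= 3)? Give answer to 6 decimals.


P(X>=3) = 1 - P(X<=2) = 1 - (e^(-4)*4^0/0! + e^(-4)*4^1/1! + e^(-4)*4^2/2!)
≈ 1 - (0.0183156389 + 0.0732625556 + 0.1465251111)
= 1 - 0.2381033056 = 0.7618966944
≈ 0.761897

0.761897


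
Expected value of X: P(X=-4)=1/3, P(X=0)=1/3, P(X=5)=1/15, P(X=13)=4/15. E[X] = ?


E[X] = sum(x * P(x))
= -4*1/3 + 0*1/3 + 5*1/15 + 13*4/15
= 37/15

37/15


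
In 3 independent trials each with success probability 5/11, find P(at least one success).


P(at least one) = 1 - P(none)
P(none) = (1 - 5/11)^3 = (6/11)^3 = 216/1331
P(at least one) = 1 - 216/1331 = 1115/1331

1115/1331


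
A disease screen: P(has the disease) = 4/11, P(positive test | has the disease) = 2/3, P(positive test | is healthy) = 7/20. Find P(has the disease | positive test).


P(A) = P(A|B)P(B) + P(A|B')P(B') = 2/3*4/11 + 7/20*7/11 = 307/660
P(B|A) = P(A|B)P(B)/P(A) = (8/33)/(307/660) = 160/307

160/307


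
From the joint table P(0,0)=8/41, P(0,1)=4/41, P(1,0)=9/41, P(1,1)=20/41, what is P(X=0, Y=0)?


Read from table: P(X=0, Y=0) = 8/41

8/41


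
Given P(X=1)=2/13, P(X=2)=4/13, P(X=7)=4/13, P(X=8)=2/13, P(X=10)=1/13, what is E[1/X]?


E[1/X] = sum(g(x)*P(x))
= 1*2/13 + 1/2*4/13 + 1/7*4/13 + 1/8*2/13 + 1/10*1/13
= 53/140

53/140


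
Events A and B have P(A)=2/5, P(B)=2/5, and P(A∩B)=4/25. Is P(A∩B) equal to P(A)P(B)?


P(A)*P(B) = 2/5*2/5 = 4/25
P(A∩B) = 4/25, which equals P(A)P(B), so independent

Yes, A and B are independent


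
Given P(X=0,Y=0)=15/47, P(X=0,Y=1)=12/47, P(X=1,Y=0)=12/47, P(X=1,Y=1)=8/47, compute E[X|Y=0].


P(Y=0) = 27/47
E[X|Y=0] = (0*15 + 1*12)/27 = 12/27 = 4/9

4/9


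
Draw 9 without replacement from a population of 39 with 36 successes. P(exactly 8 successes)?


P(X=8) = C(36,8)*C(3,1) / C(39,9)
= 30260340*3 / 211915132
= 90781020/211915132 = 3915/9139

3915/9139


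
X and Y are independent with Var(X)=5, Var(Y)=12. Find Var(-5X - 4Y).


Independence => Cov(X,Y)=0
Var(-5X - 4Y) = (-5)^2*Var(X) + (-4)^2*Var(Y)
= 25*5 + 16*12 = 317

317


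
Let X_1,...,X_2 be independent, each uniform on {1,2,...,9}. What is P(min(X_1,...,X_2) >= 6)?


P(min >= 6) = P(all X_i >= 6) = (P(X_1 >= 6))^2
= (4/9)^2 = 16/81

16/81


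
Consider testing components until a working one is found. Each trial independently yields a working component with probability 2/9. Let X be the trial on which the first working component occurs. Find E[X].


For geometric (trials until first success), E[X] = 1/p = 1/(2/9) = 9/2

9/2


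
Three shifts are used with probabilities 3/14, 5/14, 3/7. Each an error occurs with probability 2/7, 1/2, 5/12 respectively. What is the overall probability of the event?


P(A) = P(A|B1)P(B1) + P(A|B2)P(B2) + P(A|B3)P(B3)
= 2/7*3/14 + 1/2*5/14 + 5/12*3/7
= 3/49 + 5/28 + 5/28 = 41/98

41/98


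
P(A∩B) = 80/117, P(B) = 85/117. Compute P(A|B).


P(A|B) = P(A∩B)/P(B) = (80/117)/(85/117) = 80/85 = 16/17

16/17


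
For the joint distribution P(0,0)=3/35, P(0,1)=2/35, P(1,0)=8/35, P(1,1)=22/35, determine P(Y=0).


P(Y=0) = P(0,0)+P(1,0) = 3/35 + 8/35 = 11/35

11/35


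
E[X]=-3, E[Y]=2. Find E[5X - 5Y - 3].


E[5X - 5Y - 3] = 5*E[X] - 5*E[Y] - 3
= (5)*(-3) + (-5)*(2) + (-3)
= -15 - 10 - 3 = -28

-28


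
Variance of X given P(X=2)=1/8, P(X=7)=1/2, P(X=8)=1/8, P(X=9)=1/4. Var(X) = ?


E[X] = 7, E[X^2] = 213/4
Var(X) = E[X^2] - (E[X])^2 = 213/4 - (7)^2 = 17/4

17/4


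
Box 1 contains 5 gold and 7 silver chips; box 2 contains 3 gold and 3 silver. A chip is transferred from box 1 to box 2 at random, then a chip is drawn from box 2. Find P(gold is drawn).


P(transfer gold) = 5/12; P(transfer silver) = 7/12
If gold transferred: Urn II has 4 gold of 7, so P(gold|gold moved) = 4/7
If silver transferred: Urn II has 3 gold of 7, so P(gold|silver moved) = 3/7
By total probability: P(gold) = 5/12*4/7 + 7/12*3/7 = 41/84

41/84


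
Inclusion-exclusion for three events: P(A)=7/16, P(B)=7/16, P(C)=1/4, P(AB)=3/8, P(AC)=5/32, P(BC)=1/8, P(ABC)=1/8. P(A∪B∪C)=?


P(A∪B∪C) = P(A)+P(B)+P(C) - P(AB)-P(AC)-P(BC) + P(ABC)
= 7/16+7/16+1/4 - 3/8-5/32-1/8 + 1/8
= 19/32

19/32


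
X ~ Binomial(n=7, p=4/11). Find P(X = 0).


P(X=0) = C(7,0) * p^0 * (1-p)^7
= 1 * 1 * 823543/19487171
= 823543/19487171

823543/19487171


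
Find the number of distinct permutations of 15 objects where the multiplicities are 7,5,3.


15! = 1307674368000
Denominator: 7!=5040 * 5!=120 * 3!=6
Coefficient = 1307674368000 / 3628800 = 360360

360360


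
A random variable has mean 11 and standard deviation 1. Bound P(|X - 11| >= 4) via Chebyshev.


k = 4/1 = 4
Chebyshev: P(|X-mu| >= k*sigma) <= 1/k^2 = 1/4^2 = 1/16

1/16


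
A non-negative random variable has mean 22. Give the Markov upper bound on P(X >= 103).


Markov: P(X >= a) <= E[X]/a
P(X >= 103) <= 22/103

22/103


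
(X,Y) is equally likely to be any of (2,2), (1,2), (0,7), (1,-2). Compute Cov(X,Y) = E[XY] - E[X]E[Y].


E[X]=1, E[Y]=9/4, E[XY]=1
Cov(X,Y) = E[XY] - E[X]E[Y] = 1 - 1*9/4 = -5/4

-5/4


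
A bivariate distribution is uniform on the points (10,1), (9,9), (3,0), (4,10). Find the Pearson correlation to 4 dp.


Cov(X,Y) = 0.2500, Var(X) = 9.2500, Var(Y) = 20.5000
rho = Cov/(sqrt(VarX)*sqrt(VarY)) = 0.0182

0.0182


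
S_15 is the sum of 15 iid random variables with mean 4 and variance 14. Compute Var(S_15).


By independence, Var(S_n) = n*Var(X_1) = 15*14 = 210

210


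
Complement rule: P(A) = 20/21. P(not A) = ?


P(A') = 1 - P(A) = 1 - 20/21 = 1/21

1/21


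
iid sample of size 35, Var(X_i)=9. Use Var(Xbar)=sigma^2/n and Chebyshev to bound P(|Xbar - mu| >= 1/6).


Var(Xbar) = Var(X)/n = 9/35
Chebyshev: P(|Xbar-mu| >= 1/6) <= Var(Xbar)/(1/6)^2 = (9/35)/(1/36) = 324/35
Bound exceeds 1, so trivial bound: 1

1


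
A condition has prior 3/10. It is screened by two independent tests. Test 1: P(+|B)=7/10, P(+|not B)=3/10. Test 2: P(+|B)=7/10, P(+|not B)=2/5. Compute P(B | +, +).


After test 1: P(+) = 7/10*3/10 + 3/10*7/10 = 21/50
P(B|+) = (21/100)/(21/50) = 1/2
After test 2 (use post1 as new prior): P(+) = 7/10*1/2 + 2/5*1/2 = 11/20
P(B|+,+) = (7/20)/(11/20) = 7/11

7/11


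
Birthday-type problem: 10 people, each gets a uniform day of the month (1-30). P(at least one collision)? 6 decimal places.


P(all different) = prod((30-i)/30 for i=0..9) = 0.184639
P(at least one match) = 1 - 0.184639 = 0.815361

0.815361


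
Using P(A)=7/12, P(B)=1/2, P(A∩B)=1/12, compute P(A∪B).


P(A∪B) = P(A) + P(B) - P(A∩B)
= 7/12 + 1/2 - 1/12 = 1

1


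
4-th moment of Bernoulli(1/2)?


For Bernoulli: X in {0,1}
E[X^4] = 0^4*(1-1/2) + 1^4*1/2 = 1/2

1/2


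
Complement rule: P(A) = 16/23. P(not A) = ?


P(A') = 1 - P(A) = 1 - 16/23 = 7/23

7/23


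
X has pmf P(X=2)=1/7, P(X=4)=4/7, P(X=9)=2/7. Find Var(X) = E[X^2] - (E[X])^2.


E[X] = 36/7, E[X^2] = 230/7
Var(X) = E[X^2] - (E[X])^2 = 230/7 - (36/7)^2 = 314/49

314/49


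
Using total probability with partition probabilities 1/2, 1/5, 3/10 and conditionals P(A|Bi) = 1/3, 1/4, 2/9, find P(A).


P(A) = P(A|B1)P(B1) + P(A|B2)P(B2) + P(A|B3)P(B3)
= 1/3*1/2 + 1/4*1/5 + 2/9*3/10
= 1/6 + 1/20 + 1/15 = 17/60

17/60


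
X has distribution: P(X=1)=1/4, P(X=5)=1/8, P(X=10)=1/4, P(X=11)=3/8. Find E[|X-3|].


E[|X-3|] = sum(g(x)*P(x))
= 2*1/4 + 2*1/8 + 7*1/4 + 8*3/8
= 11/2

11/2


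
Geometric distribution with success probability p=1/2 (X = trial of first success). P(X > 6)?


P(X > 6) = P(first 6 trials all fail) = (1-p)^6 = (1/2)^6 = 1/64

1/64


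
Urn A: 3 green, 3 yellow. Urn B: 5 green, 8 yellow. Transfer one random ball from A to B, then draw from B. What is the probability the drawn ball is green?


P(transfer green) = 3/6 = 1/2; P(transfer yellow) = 1/2
If green transferred: Urn II has 6 green of 14, so P(green|green moved) = 3/7
If yellow transferred: Urn II has 5 green of 14, so P(green|yellow moved) = 5/14
By total probability: P(green) = 1/2*3/7 + 1/2*5/14 = 11/28

11/28


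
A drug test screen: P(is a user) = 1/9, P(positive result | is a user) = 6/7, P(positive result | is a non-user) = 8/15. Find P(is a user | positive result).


P(A) = P(A|B)P(B) + P(A|B')P(B') = 6/7*1/9 + 8/15*8/9 = 538/945
P(B|A) = P(A|B)P(B)/P(A) = (2/21)/(538/945) = 45/269

45/269


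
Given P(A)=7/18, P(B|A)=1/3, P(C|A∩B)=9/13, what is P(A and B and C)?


P(A∩B∩C) = P(A) * P(B|A) * P(C|A∩B)
= 7/18 * 1/3 * 9/13
= 7/54 * 9/13 = 7/78

7/78


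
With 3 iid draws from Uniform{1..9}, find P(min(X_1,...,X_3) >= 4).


P(min >= 4) = P(all X_i >= 4) = (P(X_1 >= 4))^3
= (6/9)^3 = (2/3)^3 = 8/27

8/27


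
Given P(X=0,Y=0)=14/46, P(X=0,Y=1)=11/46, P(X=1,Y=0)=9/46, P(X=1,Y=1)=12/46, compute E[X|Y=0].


P(Y=0) = 23/46
E[X|Y=0] = (0*14 + 1*9)/23 = 9/23

9/23


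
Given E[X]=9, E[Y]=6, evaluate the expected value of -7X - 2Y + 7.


E[-7X - 2Y + 7] = -7*E[X] - 2*E[Y] + 7
= (-7)*(9) + (-2)*(6) + (7)
= -63 - 12 + 7 = -68

-68


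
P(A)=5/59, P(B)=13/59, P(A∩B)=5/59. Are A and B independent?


P(A)*P(B) = 5/59*13/59 = 65/3481
P(A∩B) = 5/59 != 65/3481, so not independent

No, A and B are not independent


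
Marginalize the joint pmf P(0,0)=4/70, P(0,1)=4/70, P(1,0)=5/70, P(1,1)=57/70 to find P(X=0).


P(X=0) = P(0,0)+P(0,1) = 4/70 + 4/70 = 8/70 = 4/35

4/35


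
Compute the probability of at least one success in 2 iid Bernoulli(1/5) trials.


P(at least one) = 1 - P(none)
P(none) = (1 - 1/5)^2 = (4/5)^2 = 16/25
P(at least one) = 1 - 16/25 = 9/25

9/25


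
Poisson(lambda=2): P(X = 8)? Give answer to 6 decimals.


P(X=8) = e^(-2) * 2^8 / 8!
≈ 0.1353352832 * 256 / 40320
≈ 0.000859

0.000859


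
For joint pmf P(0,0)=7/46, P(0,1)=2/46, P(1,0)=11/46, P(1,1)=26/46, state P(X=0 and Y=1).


Read from table: P(X=0, Y=1) = 2/46 = 1/23

1/23


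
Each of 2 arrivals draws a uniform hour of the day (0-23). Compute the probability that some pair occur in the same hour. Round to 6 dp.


P(all different) = prod((24-i)/24 for i=0..1) = 0.958333
P(at least one match) = 1 - 0.958333 = 0.041667

0.041667


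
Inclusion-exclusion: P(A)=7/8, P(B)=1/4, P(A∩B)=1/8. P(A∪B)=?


P(A∪B) = P(A) + P(B) - P(A∩B)
= 7/8 + 1/4 - 1/8 = 1

1


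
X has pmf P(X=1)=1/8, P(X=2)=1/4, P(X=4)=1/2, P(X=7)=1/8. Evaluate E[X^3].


E[X^3] = sum(x^3 * P(x))
= 1*1/8 + 8*1/4 + 64*1/2 + 343*1/8
= 77

77


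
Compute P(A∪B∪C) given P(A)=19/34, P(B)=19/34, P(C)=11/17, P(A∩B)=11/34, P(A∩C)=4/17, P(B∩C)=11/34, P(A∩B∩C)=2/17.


P(A∪B∪C) = P(A)+P(B)+P(C) - P(AB)-P(AC)-P(BC) + P(ABC)
= 19/34+19/34+11/17 - 11/34-4/17-11/34 + 2/17
= 1

1


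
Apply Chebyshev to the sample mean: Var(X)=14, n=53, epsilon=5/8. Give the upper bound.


Var(Xbar) = Var(X)/n = 14/53
Chebyshev: P(|Xbar-mu| >= 5/8) <= Var(Xbar)/(5/8)^2 = (14/53)/(25/64) = 896/1325

896/1325


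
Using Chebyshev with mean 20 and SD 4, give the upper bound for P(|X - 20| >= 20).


k = 20/4 = 5
Chebyshev: P(|X-mu| >= k*sigma) <= 1/k^2 = 1/5^2 = 1/25

1/25


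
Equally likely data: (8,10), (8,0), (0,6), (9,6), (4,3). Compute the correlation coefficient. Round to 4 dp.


Cov(X,Y) = 0.2000, Var(X) = 11.3600, Var(Y) = 11.2000
rho = Cov/(sqrt(VarX)*sqrt(VarY)) = 0.0177

0.0177


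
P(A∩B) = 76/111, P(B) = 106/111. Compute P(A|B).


P(A|B) = P(A∩B)/P(B) = (76/111)/(106/111) = 76/106 = 38/53

38/53


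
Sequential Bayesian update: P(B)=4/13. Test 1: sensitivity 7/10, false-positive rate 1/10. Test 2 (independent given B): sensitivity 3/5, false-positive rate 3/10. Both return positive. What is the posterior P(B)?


After test 1: P(+) = 7/10*4/13 + 1/10*9/13 = 37/130
P(B|+) = (14/65)/(37/130) = 28/37
After test 2 (use post1 as new prior): P(+) = 3/5*28/37 + 3/10*9/37 = 39/74
P(B|+,+) = (84/185)/(39/74) = 56/65

56/65


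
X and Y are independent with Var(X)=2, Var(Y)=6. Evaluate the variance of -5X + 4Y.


Independence => Cov(X,Y)=0
Var(-5X + 4Y) = (-5)^2*Var(X) + 4^2*Var(Y)
= 25*2 + 16*6 = 146

146


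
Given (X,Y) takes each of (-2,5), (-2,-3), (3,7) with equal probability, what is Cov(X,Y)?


E[X]=-1/3, E[Y]=3, E[XY]=17/3
Cov(X,Y) = E[XY] - E[X]E[Y] = 17/3 + 1/3*3 = 20/3

20/3


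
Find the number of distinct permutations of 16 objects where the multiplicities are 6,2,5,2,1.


16! = 20922789888000
Denominator: 6!=720 * 2!=2 * 5!=120 * 2!=2 * 1!=1
Coefficient = 20922789888000 / 345600 = 60540480

60540480


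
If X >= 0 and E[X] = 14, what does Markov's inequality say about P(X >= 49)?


Markov: P(X >= a) <= E[X]/a
P(X >= 49) <= 14/49 = 2/7

2/7


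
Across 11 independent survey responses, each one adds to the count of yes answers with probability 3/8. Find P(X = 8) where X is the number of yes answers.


P(X=8) = C(11,8) * p^8 * (1-p)^3
= 165 * 6561/16777216 * 125/512
= 135320625/8589934592

135320625/8589934592


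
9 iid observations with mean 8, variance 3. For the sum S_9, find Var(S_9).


By independence, Var(S_n) = n*Var(X_1) = 9*3 = 27

27


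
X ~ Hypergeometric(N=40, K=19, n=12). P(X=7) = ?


P(X=7) = C(19,7)*C(21,5) / C(40,12)
= 50388*20349 / 5586853480
= 1025345412/5586853480 = 61047/332630

61047/332630


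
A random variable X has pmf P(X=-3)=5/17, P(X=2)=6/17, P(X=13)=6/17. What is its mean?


E[X] = sum(x * P(x))
= -3*5/17 + 2*6/17 + 13*6/17
= 75/17

75/17


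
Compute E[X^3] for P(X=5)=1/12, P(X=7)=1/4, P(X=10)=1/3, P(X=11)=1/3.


E[X^3] = sum(g(x)*P(x))
= 125*1/12 + 343*1/4 + 1000*1/3 + 1331*1/3
= 5239/6

5239/6


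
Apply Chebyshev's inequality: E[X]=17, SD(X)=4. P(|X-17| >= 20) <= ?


k = 20/4 = 5
Chebyshev: P(|X-mu| >= k*sigma) <= 1/k^2 = 1/5^2 = 1/25

1/25


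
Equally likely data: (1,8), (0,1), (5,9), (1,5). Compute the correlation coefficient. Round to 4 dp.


Cov(X,Y) = 4.4375, Var(X) = 3.6875, Var(Y) = 9.6875
rho = Cov/(sqrt(VarX)*sqrt(VarY)) = 0.7424

0.7424


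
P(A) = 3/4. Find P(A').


P(A') = 1 - P(A) = 1 - 3/4 = 1/4

1/4


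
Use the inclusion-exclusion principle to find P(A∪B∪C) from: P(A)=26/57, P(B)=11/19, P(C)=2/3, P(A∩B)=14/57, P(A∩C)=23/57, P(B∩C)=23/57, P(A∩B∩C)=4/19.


P(A∪B∪C) = P(A)+P(B)+P(C) - P(AB)-P(AC)-P(BC) + P(ABC)
= 26/57+11/19+2/3 - 14/57-23/57-23/57 + 4/19
= 49/57

49/57


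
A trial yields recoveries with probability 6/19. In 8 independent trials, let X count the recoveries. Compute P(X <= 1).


P(X<=1) = P(X=0) + P(X=1)
= 815730721/16983563041 + 3011928816/16983563041
= 3827659537/16983563041

3827659537/16983563041


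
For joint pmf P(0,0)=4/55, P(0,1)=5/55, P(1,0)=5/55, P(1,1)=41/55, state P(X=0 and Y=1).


Read from table: P(X=0, Y=1) = 5/55 = 1/11

1/11


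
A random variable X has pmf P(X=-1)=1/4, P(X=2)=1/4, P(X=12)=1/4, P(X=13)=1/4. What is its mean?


E[X] = sum(x * P(x))
= -1*1/4 + 2*1/4 + 12*1/4 + 13*1/4
= 13/2

13/2


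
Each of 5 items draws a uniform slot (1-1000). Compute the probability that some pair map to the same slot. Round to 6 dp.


P(all different) = prod((1000-i)/1000 for i=0..4) = 0.990035
P(at least one match) = 1 - 0.990035 = 0.009965

0.009965


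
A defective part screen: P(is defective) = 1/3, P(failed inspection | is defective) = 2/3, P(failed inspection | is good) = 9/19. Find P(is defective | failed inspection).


P(A) = P(A|B)P(B) + P(A|B')P(B') = 2/3*1/3 + 9/19*2/3 = 92/171
P(B|A) = P(A|B)P(B)/P(A) = (2/9)/(92/171) = 19/46

19/46


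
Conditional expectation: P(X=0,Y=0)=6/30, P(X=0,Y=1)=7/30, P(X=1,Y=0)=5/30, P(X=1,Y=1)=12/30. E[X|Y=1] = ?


P(Y=1) = 19/30
E[X|Y=1] = (0*7 + 1*12)/19 = 12/19

12/19


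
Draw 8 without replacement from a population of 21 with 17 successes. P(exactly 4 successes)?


P(X=4) = C(17,4)*C(4,4) / C(21,8)
= 2380*1 / 203490
= 2380/203490 = 2/171

2/171


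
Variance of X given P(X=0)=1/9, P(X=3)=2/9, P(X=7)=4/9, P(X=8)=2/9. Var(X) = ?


E[X] = 50/9, E[X^2] = 38
Var(X) = E[X^2] - (E[X])^2 = 38 - (50/9)^2 = 578/81

578/81


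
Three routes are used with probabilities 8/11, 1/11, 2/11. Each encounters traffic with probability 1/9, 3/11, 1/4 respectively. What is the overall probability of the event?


P(A) = P(A|B1)P(B1) + P(A|B2)P(B2) + P(A|B3)P(B3)
= 1/9*8/11 + 3/11*1/11 + 1/4*2/11
= 8/99 + 3/121 + 1/22 = 329/2178

329/2178


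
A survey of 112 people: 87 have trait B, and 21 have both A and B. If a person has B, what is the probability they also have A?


P(A|B) = P(A∩B)/P(B) = (21/112)/(87/112) = 21/87 = 7/29

7/29


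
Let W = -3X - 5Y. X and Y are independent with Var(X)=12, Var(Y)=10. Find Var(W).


Independence => Cov(X,Y)=0
Var(-3X - 5Y) = (-3)^2*Var(X) + (-5)^2*Var(Y)
= 9*12 + 25*10 = 358

358


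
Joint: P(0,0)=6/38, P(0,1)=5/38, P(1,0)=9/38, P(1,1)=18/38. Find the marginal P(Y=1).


P(Y=1) = P(0,1)+P(1,1) = 5/38 + 18/38 = 23/38

23/38


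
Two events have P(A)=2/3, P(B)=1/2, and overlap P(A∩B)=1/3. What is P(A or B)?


P(A∪B) = P(A) + P(B) - P(A∩B)
= 2/3 + 1/2 - 1/3 = 5/6

5/6


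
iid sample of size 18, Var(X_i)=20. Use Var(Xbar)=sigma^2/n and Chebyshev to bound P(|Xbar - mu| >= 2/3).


Var(Xbar) = Var(X)/n = 20/18
Chebyshev: P(|Xbar-mu| >= 2/3) <= Var(Xbar)/(2/3)^2 = (10/9)/(4/9) = 5/2
Bound exceeds 1, so trivial bound: 1

1


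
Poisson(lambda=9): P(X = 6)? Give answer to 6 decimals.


P(X=6) = e^(-9) * 9^6 / 6!
≈ 0.0001234098041 * 531441 / 720
≈ 0.091090

0.091090


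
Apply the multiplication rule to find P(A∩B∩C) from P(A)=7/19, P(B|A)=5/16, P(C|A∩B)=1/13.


P(A∩B∩C) = P(A) * P(B|A) * P(C|A∩B)
= 7/19 * 5/16 * 1/13
= 35/304 * 1/13 = 35/3952

35/3952


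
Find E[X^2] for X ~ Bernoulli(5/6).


For Bernoulli: X in {0,1}
E[X^2] = 0^2*(1-5/6) + 1^2*5/6 = 5/6

5/6


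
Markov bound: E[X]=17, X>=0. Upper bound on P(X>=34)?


Markov: P(X >= a) <= E[X]/a
P(X >= 34) <= 17/34 = 1/2

1/2


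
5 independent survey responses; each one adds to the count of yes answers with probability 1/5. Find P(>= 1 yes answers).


P(at least one) = 1 - P(none)
P(none) = (1 - 1/5)^5 = (4/5)^5 = 1024/3125
P(at least one) = 1 - 1024/3125 = 2101/3125

2101/3125


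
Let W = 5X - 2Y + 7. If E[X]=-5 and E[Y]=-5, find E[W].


E[5X - 2Y + 7] = 5*E[X] - 2*E[Y] + 7
= (5)*(-5) + (-2)*(-5) + (7)
= -25 + 10 + 7 = -8

-8


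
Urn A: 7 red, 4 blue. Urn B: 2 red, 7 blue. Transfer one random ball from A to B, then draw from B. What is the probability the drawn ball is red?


P(transfer red) = 7/11; P(transfer blue) = 4/11
If red transferred: Urn II has 3 red of 10, so P(red|red moved) = 3/10
If blue transferred: Urn II has 2 red of 10, so P(red|blue moved) = 1/5
By total probability: P(red) = 7/11*3/10 + 4/11*1/5 = 29/110

29/110


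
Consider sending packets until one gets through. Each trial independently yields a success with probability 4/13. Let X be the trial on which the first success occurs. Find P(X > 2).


P(X > 2) = P(first 2 trials all fail) = (1-p)^2 = (9/13)^2 = 81/169

81/169


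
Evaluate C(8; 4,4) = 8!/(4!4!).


8! = 40320
Denominator: 4!=24 * 4!=24
Coefficient = 40320 / 576 = 70

70


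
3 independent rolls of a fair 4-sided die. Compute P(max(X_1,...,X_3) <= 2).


P(max <= 2) = P(all X_i <= 2) = (P(X_1 <= 2))^3
= (2/4)^3 = (1/2)^3 = 1/8

1/8


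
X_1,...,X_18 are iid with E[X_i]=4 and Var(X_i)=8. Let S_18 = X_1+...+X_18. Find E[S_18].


E[S_n] = n*E[X_1] = 18*4 = 72

72


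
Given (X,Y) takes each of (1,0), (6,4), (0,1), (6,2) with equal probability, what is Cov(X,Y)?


E[X]=13/4, E[Y]=7/4, E[XY]=9
Cov(X,Y) = E[XY] - E[X]E[Y] = 9 - 13/4*7/4 = 53/16

53/16


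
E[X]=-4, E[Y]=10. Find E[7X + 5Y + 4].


E[7X + 5Y + 4] = 7*E[X] + 5*E[Y] + 4
= (7)*(-4) + (5)*(10) + (4)
= -28 + 50 + 4 = 26

26


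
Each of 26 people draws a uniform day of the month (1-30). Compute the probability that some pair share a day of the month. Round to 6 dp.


P(all different) = prod((30-i)/30 for i=0..25) = 0.000000
P(at least one match) = 1 - 0.000000 = 1.000000

1.000000


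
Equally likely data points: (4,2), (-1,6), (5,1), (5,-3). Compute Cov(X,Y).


E[X]=13/4, E[Y]=3/2, E[XY]=-2
Cov(X,Y) = E[XY] - E[X]E[Y] = -2 - 13/4*3/2 = -55/8

-55/8


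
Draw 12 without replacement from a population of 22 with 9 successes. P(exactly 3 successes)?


P(X=3) = C(9,3)*C(13,9) / C(22,12)
= 84*715 / 646646
= 60060/646646 = 30/323

30/323


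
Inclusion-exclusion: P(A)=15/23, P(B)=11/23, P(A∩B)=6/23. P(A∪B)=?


P(A∪B) = P(A) + P(B) - P(A∩B)
= 15/23 + 11/23 - 6/23 = 20/23

20/23
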